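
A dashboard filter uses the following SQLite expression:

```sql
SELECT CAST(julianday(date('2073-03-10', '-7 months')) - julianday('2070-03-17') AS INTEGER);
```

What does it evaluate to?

Adding -7 months to 2073-03-10 gives 2072-08-10.
14 days remain in March 2070 after the 17th (31 − 17).
Full months from April 2070 through July 2072 contribute their day counts.
Then 10 days into August 2072.
Total: 14 + 30 + 31 + 30 + 31 + 31 + 30 + 31 + 30 + 31 + 31 + 28 + 31 + 30 + 31 + 30 + 31 + 31 + 30 + 31 + 30 + 31 + 31 + 29 + 31 + 30 + 31 + 30 + 31 + 10 = 877.

877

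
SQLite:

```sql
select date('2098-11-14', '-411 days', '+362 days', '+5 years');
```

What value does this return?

2103-09-26

Applying '-411 days' to 2098-11-14: counting 411 days back gives 2097-09-29.
Applying '+362 days' to 2097-09-29: counting 362 days forward gives 2098-09-26.
Adding +5 years to 2098-09-26 gives 2103-09-26.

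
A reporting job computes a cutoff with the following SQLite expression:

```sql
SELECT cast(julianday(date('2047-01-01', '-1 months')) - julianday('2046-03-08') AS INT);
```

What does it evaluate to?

Adding -1 month to 2047-01-01 gives 2046-12-01.
23 days remain in March 2046 after the 8th (31 − 8).
Full months from April 2046 through November 2046 contribute their day counts.
Then 1 day into December 2046.
Total: 23 + 30 + 31 + 30 + 31 + 31 + 30 + 31 + 30 + 1 = 268.

268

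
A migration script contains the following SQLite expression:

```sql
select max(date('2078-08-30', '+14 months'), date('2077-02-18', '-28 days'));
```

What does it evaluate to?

2079-10-30

date('2078-08-30', '+14 months') → 2079-10-30.
date('2077-02-18', '-28 days') → 2077-01-21.
Later of the two is 2079-10-30.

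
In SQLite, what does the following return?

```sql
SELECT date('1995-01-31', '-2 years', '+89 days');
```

Adding -2 years to 1995-01-31 gives 1993-01-31.
Applying '+89 days' to 1993-01-31: counting 89 days forward gives 1993-04-30.

1993-04-30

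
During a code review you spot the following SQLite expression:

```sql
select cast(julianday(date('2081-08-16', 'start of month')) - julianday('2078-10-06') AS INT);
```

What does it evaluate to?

1030

`start of month` rewinds 2081-08-16 to 2081-08-01.
25 days remain in October 2078 after the 6th (31 − 6).
Full months from November 2078 through July 2081 contribute their day counts.
Then 1 day into August 2081.
Total: 25 + 30 + 31 + 31 + 28 + 31 + 30 + 31 + 30 + 31 + 31 + 30 + 31 + 30 + 31 + 31 + 29 + 31 + 30 + 31 + 30 + 31 + 31 + 30 + 31 + 30 + 31 + 31 + 28 + 31 + 30 + 31 + 30 + 31 + 1 = 1030.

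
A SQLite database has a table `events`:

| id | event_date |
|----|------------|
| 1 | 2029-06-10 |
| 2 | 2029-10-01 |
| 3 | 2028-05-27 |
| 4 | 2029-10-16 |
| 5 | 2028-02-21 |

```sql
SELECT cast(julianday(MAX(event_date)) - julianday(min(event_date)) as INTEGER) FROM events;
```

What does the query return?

MIN = 2028-02-21, MAX = 2029-10-16.
8 days remain in February 2028 after the 21st (29 − 21).
Full months from March 2028 through September 2029 contribute their day counts.
Then 16 days into October 2029.
Total: 8 + 31 + 30 + 31 + 30 + 31 + 31 + 30 + 31 + 30 + 31 + 31 + 28 + 31 + 30 + 31 + 30 + 31 + 31 + 30 + 16 = 603.

603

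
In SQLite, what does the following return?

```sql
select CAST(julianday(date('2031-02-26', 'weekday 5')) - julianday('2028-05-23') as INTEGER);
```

`weekday 5` advances to the next Friday; 2031-02-26 is a Wednesday, so it moves forward to 2031-02-28.
8 days remain in May 2028 after the 23rd (31 − 23).
Full months from June 2028 through January 2031 contribute their day counts.
Then 28 days into February 2031.
Total: 8 + 30 + 31 + 31 + 30 + 31 + 30 + 31 + 31 + 28 + 31 + 30 + 31 + 30 + 31 + 31 + 30 + 31 + 30 + 31 + 31 + 28 + 31 + 30 + 31 + 30 + 31 + 31 + 30 + 31 + 30 + 31 + 31 + 28 = 1011.

1011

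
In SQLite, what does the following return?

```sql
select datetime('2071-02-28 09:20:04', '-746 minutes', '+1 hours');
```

746 minutes = 12h 26m; -746 minutes from 2071-02-28 09:20:04 is 2071-02-27 20:54:04 (crosses midnight).
+1 hours from 2071-02-27 20:54:04 is 2071-02-27 21:54:04.

2071-02-27 21:54:04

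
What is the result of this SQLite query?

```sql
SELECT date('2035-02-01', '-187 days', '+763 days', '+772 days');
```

2038-10-11

Applying '-187 days' to 2035-02-01: counting 187 days back gives 2034-07-29.
Applying '+763 days' to 2034-07-29: counting 763 days forward gives 2036-08-30.
Applying '+772 days' to 2036-08-30: counting 772 days forward gives 2038-10-11.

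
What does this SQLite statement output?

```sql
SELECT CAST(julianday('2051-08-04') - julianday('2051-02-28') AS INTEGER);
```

157

0 days remain in February 2051 after the 28th (28 − 28).
March 2051: 31 days.
April 2051: 30 days.
May 2051: 31 days.
June 2051: 30 days.
July 2051: 31 days.
Then 4 days into August 2051.
Total: 0 + 31 + 30 + 31 + 30 + 31 + 4 = 157.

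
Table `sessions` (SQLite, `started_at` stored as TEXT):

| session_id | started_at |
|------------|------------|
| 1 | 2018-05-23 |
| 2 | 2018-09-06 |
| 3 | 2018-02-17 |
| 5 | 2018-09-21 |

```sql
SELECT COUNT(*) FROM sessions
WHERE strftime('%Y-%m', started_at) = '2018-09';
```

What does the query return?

Rows with year-month 2018-09: 2018-09-06, 2018-09-21 → 2.

2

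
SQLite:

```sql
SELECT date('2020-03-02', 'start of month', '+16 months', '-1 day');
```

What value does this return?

`start of month` rewinds 2020-03-02 to 2020-03-01.
Adding +16 months to 2020-03-01 gives 2021-07-01.
Going back 1 day from 2021-07-01 reaches 2021-06-30 (last day of June, 30 days).

2021-06-30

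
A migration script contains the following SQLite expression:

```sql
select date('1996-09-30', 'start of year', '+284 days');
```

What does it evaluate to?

1996-10-11

`start of year` rewinds 1996-09-30 to 1996-01-01.
Applying '+284 days' to 1996-01-01: counting 284 days forward gives 1996-10-11.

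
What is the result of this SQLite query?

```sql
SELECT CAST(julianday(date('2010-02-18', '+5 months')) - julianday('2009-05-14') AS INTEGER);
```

Adding +5 months to 2010-02-18 gives 2010-07-18.
17 days remain in May 2009 after the 14th (31 − 14).
Full months from June 2009 through June 2010 contribute their day counts.
Then 18 days into July 2010.
Total: 17 + 30 + 31 + 31 + 30 + 31 + 30 + 31 + 31 + 28 + 31 + 30 + 31 + 30 + 18 = 430.

430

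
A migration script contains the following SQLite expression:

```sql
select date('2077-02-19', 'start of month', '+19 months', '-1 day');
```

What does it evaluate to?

2078-08-31

`start of month` rewinds 2077-02-19 to 2077-02-01.
Adding +19 months to 2077-02-01 gives 2078-09-01.
Going back 1 day from 2078-09-01 reaches 2078-08-31 (last day of August, 31 days).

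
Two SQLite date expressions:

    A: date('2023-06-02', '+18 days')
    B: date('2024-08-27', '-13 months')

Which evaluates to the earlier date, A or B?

A

A = 2023-06-20.
B = 2023-07-27.
A is earlier.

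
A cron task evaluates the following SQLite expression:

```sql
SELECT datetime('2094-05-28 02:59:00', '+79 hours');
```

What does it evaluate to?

+79 hours from 2094-05-28 02:59:00 is 2094-05-31 09:59:00 (crosses midnight).

2094-05-31 09:59:00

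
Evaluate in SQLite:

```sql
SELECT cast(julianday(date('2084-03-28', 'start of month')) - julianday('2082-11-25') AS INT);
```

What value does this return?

`start of month` rewinds 2084-03-28 to 2084-03-01.
5 days remain in November 2082 after the 25th (30 − 25).
Full months from December 2082 through February 2084 contribute their day counts.
Then 1 day into March 2084.
Total: 5 + 31 + 31 + 28 + 31 + 30 + 31 + 30 + 31 + 31 + 30 + 31 + 30 + 31 + 31 + 29 + 1 = 462.

462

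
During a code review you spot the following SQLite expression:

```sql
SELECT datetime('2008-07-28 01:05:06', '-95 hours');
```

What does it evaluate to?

-95 hours from 2008-07-28 01:05:06 is 2008-07-24 02:05:06 (crosses midnight).

2008-07-24 02:05:06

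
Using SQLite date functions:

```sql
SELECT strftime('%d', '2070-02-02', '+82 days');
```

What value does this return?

First apply '+82 days': 2070-02-02 → 2070-04-25.
`%d` extracts the 2-digit day of month: 25.

25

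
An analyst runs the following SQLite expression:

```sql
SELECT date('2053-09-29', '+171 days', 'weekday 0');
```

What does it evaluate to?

2054-03-22

Applying '+171 days' to 2053-09-29: counting 171 days forward gives 2054-03-19.
`weekday 0` advances to the next Sunday; 2054-03-19 is a Thursday, so it moves forward to 2054-03-22.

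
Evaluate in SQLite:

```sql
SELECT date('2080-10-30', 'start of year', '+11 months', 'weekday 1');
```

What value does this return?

2080-12-02

`start of year` rewinds 2080-10-30 to 2080-01-01.
Adding +11 months to 2080-01-01 gives 2080-12-01.
`weekday 1` advances to the next Monday; 2080-12-01 is a Sunday, so it moves forward to 2080-12-02.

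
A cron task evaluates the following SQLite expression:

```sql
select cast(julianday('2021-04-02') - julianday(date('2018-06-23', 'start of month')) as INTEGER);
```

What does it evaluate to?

1036

`start of month` rewinds 2018-06-23 to 2018-06-01.
29 days remain in June 2018 after the 1st (30 − 1).
Full months from July 2018 through March 2021 contribute their day counts.
Then 2 days into April 2021.
Total: 29 + 31 + 31 + 30 + 31 + 30 + 31 + 31 + 28 + 31 + 30 + 31 + 30 + 31 + 31 + 30 + 31 + 30 + 31 + 31 + 29 + 31 + 30 + 31 + 30 + 31 + 31 + 30 + 31 + 30 + 31 + 31 + 28 + 31 + 2 = 1036.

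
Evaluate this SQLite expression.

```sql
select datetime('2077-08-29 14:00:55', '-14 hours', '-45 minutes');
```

-14 hours from 2077-08-29 14:00:55 is 2077-08-29 00:00:55.
-45 minutes from 2077-08-29 00:00:55 is 2077-08-28 23:15:55.

2077-08-28 23:15:55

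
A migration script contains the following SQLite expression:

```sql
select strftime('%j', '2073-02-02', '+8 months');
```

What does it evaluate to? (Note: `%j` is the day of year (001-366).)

First apply '+8 months': 2073-02-02 → 2073-10-02.
Day-of-year for 2073-10-02: days since 2073-01-01 inclusive = 275, zero-padded to 275.

275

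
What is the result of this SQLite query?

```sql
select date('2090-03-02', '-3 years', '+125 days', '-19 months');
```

Adding -3 years to 2090-03-02 gives 2087-03-02.
Applying '+125 days' to 2087-03-02: counting 125 days forward gives 2087-07-05.
Adding -19 months to 2087-07-05 gives 2085-12-05.

2085-12-05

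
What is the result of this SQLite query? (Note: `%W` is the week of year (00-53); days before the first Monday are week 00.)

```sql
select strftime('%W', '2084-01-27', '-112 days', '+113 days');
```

04

First apply '-112 days', '+113 days': 2084-01-27 → 2084-01-28.
2084-01-28 is a Friday. SQLite's %W counts Mondays since the year started; the result is 04.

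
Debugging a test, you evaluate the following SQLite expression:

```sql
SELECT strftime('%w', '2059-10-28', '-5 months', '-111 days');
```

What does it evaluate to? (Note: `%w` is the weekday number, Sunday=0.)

First apply '-5 months', '-111 days': 2059-10-28 → 2059-02-06.
2059-02-06 is a Thursday; with Sunday=0 that is 4.

4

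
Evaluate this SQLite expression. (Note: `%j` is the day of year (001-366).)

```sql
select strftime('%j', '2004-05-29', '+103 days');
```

First apply '+103 days': 2004-05-29 → 2004-09-09.
Day-of-year for 2004-09-09: days since 2004-01-01 inclusive = 253, zero-padded to 253.

253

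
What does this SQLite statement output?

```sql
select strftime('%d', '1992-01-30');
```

30

`%d` extracts the 2-digit day of month: 30.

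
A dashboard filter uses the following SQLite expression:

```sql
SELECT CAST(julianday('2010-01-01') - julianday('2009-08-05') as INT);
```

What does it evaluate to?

149

26 days remain in August 2009 after the 5th (31 − 5).
September 2009: 30 days.
October 2009: 31 days.
November 2009: 30 days.
December 2009: 31 days.
Then 1 day into January 2010.
Total: 26 + 30 + 31 + 30 + 31 + 1 = 149.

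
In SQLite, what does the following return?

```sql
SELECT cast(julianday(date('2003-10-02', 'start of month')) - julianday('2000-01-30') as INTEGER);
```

1340

`start of month` rewinds 2003-10-02 to 2003-10-01.
1 day remains in January 2000 after the 30th (31 − 30).
Full months from February 2000 through September 2003 contribute their day counts.
Then 1 day into October 2003.
Total: 1 + 29 + 31 + 30 + 31 + 30 + 31 + 31 + 30 + 31 + 30 + 31 + 31 + 28 + 31 + 30 + 31 + 30 + 31 + 31 + 30 + 31 + 30 + 31 + 31 + 28 + 31 + 30 + 31 + 30 + 31 + 31 + 30 + 31 + 30 + 31 + 31 + 28 + 31 + 30 + 31 + 30 + 31 + 31 + 30 + 1 = 1340.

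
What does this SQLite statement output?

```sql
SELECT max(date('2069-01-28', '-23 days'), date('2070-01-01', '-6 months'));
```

date('2069-01-28', '-23 days') → 2069-01-05.
date('2070-01-01', '-6 months') → 2069-07-01.
Later of the two is 2069-07-01.

2069-07-01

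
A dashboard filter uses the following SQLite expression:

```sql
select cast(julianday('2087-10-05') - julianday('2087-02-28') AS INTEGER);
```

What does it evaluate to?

219

0 days remain in February 2087 after the 28th (28 − 28).
Full months from March 2087 through September 2087 contribute their day counts.
Then 5 days into October 2087.
Total: 0 + 31 + 30 + 31 + 30 + 31 + 31 + 30 + 5 = 219.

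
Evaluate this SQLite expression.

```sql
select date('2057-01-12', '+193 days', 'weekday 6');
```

Applying '+193 days' to 2057-01-12: counting 193 days forward gives 2057-07-24.
`weekday 6` advances to the next Saturday; 2057-07-24 is a Tuesday, so it moves forward to 2057-07-28.

2057-07-28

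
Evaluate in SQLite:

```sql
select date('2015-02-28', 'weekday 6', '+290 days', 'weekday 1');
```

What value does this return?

`weekday 6` advances to the next Saturday; 2015-02-28 is already a Saturday, so it stays at 2015-02-28.
Applying '+290 days' to 2015-02-28: counting 290 days forward gives 2015-12-15.
`weekday 1` advances to the next Monday; 2015-12-15 is a Tuesday, so it moves forward to 2015-12-21.

2015-12-21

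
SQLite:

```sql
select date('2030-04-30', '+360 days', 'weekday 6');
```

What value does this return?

Applying '+360 days' to 2030-04-30: counting 360 days forward gives 2031-04-25.
`weekday 6` advances to the next Saturday; 2031-04-25 is a Friday, so it moves forward to 2031-04-26.

2031-04-26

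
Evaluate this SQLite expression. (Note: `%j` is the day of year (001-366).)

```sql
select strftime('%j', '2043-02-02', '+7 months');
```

245

First apply '+7 months': 2043-02-02 → 2043-09-02.
Day-of-year for 2043-09-02: days since 2043-01-01 inclusive = 245, zero-padded to 245.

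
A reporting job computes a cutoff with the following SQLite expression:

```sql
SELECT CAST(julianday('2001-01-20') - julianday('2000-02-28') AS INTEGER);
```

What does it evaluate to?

327

1 day remains in February 2000 after the 28th (29 − 28).
Full months from March 2000 through December 2000 contribute their day counts.
Then 20 days into January 2001.
Total: 1 + 31 + 30 + 31 + 30 + 31 + 31 + 30 + 31 + 30 + 31 + 20 = 327.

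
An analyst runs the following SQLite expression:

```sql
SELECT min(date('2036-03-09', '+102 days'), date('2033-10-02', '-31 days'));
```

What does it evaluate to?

2033-09-01

date('2036-03-09', '+102 days') → 2036-06-19.
date('2033-10-02', '-31 days') → 2033-09-01.
Earlier of the two is 2033-09-01.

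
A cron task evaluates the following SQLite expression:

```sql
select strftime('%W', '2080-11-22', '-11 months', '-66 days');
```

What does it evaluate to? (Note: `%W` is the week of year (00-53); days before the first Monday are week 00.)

42

First apply '-11 months', '-66 days': 2080-11-22 → 2079-10-17.
2079-10-17 is a Tuesday. SQLite's %W counts Mondays since the year started; the result is 42.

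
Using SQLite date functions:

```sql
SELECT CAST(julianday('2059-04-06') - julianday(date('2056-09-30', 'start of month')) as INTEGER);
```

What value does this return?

`start of month` rewinds 2056-09-30 to 2056-09-01.
29 days remain in September 2056 after the 1st (30 − 1).
Full months from October 2056 through March 2059 contribute their day counts.
Then 6 days into April 2059.
Total: 29 + 31 + 30 + 31 + 31 + 28 + 31 + 30 + 31 + 30 + 31 + 31 + 30 + 31 + 30 + 31 + 31 + 28 + 31 + 30 + 31 + 30 + 31 + 31 + 30 + 31 + 30 + 31 + 31 + 28 + 31 + 6 = 947.

947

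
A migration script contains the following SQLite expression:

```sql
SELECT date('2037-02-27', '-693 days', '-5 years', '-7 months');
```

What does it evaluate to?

2029-09-06

Applying '-693 days' to 2037-02-27: counting 693 days back gives 2035-04-06.
Adding -5 years to 2035-04-06 gives 2030-04-06.
Adding -7 months to 2030-04-06 gives 2029-09-06.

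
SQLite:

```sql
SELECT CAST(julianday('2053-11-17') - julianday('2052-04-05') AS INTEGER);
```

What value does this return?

25 days remain in April 2052 after the 5th (30 − 5).
Full months from May 2052 through October 2053 contribute their day counts.
Then 17 days into November 2053.
Total: 25 + 31 + 30 + 31 + 31 + 30 + 31 + 30 + 31 + 31 + 28 + 31 + 30 + 31 + 30 + 31 + 31 + 30 + 31 + 17 = 591.

591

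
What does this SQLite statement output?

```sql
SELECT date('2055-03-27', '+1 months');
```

Adding +1 month to 2055-03-27 gives 2055-04-27.

2055-04-27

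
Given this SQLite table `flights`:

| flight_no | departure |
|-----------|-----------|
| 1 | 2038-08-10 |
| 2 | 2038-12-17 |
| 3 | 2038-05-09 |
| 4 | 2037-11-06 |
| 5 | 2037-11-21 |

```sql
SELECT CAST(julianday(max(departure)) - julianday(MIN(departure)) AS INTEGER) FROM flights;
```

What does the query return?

406

MIN = 2037-11-06, MAX = 2038-12-17.
24 days remain in November 2037 after the 6th (30 − 6).
Full months from December 2037 through November 2038 contribute their day counts.
Then 17 days into December 2038.
Total: 24 + 31 + 31 + 28 + 31 + 30 + 31 + 30 + 31 + 31 + 30 + 31 + 30 + 17 = 406.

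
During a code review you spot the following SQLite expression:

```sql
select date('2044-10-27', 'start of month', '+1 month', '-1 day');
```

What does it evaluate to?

`start of month` rewinds 2044-10-27 to 2044-10-01.
Adding +1 month to 2044-10-01 gives 2044-11-01.
Going back 1 day from 2044-11-01 reaches 2044-10-31 (last day of October, 31 days).

2044-10-31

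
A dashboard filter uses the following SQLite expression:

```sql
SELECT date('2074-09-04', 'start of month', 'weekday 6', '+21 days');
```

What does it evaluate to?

`start of month` rewinds 2074-09-04 to 2074-09-01.
`weekday 6` advances to the next Saturday; 2074-09-01 is already a Saturday, so it stays at 2074-09-01.
Advancing 21 more days within September lands on 2074-09-22.

2074-09-22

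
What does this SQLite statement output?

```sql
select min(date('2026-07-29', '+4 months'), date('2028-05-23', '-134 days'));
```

date('2026-07-29', '+4 months') → 2026-11-29.
date('2028-05-23', '-134 days') → 2028-01-10.
Earlier of the two is 2026-11-29.

2026-11-29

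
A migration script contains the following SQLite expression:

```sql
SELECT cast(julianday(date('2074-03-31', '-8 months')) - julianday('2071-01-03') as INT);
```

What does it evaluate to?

940

Adding -8 months to 2074-03-31 gives 2073-07-31.
28 days remain in January 2071 after the 3rd (31 − 3).
Full months from February 2071 through June 2073 contribute their day counts.
Then 31 days into July 2073.
Total: 28 + 28 + 31 + 30 + 31 + 30 + 31 + 31 + 30 + 31 + 30 + 31 + 31 + 29 + 31 + 30 + 31 + 30 + 31 + 31 + 30 + 31 + 30 + 31 + 31 + 28 + 31 + 30 + 31 + 30 + 31 = 940.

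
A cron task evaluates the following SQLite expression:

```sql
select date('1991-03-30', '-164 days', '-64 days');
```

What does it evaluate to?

1990-08-14

Applying '-164 days' to 1991-03-30: counting 164 days back gives 1990-10-17.
Applying '-64 days' to 1990-10-17: counting 64 days back gives 1990-08-14.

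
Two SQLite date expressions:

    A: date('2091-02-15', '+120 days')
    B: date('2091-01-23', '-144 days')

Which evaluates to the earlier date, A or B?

B

A = 2091-06-15.
B = 2090-09-01.
B is earlier.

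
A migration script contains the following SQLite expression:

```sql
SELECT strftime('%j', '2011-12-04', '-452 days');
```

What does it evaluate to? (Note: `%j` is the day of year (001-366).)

251

First apply '-452 days': 2011-12-04 → 2010-09-08.
Day-of-year for 2010-09-08: days since 2010-01-01 inclusive = 251, zero-padded to 251.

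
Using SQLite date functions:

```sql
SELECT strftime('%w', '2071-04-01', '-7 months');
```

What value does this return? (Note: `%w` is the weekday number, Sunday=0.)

1

First apply '-7 months': 2071-04-01 → 2070-09-01.
2070-09-01 is a Monday; with Sunday=0 that is 1.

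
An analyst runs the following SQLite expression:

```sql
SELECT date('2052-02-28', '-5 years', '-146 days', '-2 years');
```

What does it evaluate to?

2044-10-05

Adding -5 years to 2052-02-28 gives 2047-02-28.
Applying '-146 days' to 2047-02-28: counting 146 days back gives 2046-10-05.
Adding -2 years to 2046-10-05 gives 2044-10-05.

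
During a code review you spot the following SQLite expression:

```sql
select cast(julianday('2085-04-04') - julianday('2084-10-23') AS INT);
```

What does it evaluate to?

163

8 days remain in October 2084 after the 23rd (31 − 23).
November 2084: 30 days.
December 2084: 31 days.
January 2085: 31 days.
February 2085: 28 days.
March 2085: 31 days.
Then 4 days into April 2085.
Total: 8 + 30 + 31 + 31 + 28 + 31 + 4 = 163.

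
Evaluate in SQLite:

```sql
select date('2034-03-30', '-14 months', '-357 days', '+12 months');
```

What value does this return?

2033-02-08

Adding -14 months to 2034-03-30 gives 2033-01-30.
Applying '-357 days' to 2033-01-30: counting 357 days back gives 2032-02-08.
Adding +12 months to 2032-02-08 gives 2033-02-08.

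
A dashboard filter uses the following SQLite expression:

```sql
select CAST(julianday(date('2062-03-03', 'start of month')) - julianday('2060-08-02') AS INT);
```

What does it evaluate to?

`start of month` rewinds 2062-03-03 to 2062-03-01.
29 days remain in August 2060 after the 2nd (31 − 2).
Full months from September 2060 through February 2062 contribute their day counts.
Then 1 day into March 2062.
Total: 29 + 30 + 31 + 30 + 31 + 31 + 28 + 31 + 30 + 31 + 30 + 31 + 31 + 30 + 31 + 30 + 31 + 31 + 28 + 1 = 576.

576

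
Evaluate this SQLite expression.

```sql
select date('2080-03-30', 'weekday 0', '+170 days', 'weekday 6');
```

2080-09-21

`weekday 0` advances to the next Sunday; 2080-03-30 is a Saturday, so it moves forward to 2080-03-31.
Applying '+170 days' to 2080-03-31: counting 170 days forward gives 2080-09-17.
`weekday 6` advances to the next Saturday; 2080-09-17 is a Tuesday, so it moves forward to 2080-09-21.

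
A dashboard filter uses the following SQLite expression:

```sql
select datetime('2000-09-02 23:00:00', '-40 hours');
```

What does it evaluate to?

2000-09-01 07:00:00

-40 hours from 2000-09-02 23:00:00 is 2000-09-01 07:00:00 (crosses midnight).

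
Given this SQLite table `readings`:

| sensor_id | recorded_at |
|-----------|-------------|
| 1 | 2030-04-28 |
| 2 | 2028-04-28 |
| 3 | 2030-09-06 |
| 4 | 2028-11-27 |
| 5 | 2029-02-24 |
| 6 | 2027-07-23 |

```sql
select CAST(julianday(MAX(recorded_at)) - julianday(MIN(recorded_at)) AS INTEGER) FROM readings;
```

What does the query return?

1141

MIN = 2027-07-23, MAX = 2030-09-06.
8 days remain in July 2027 after the 23rd (31 − 23).
Full months from August 2027 through August 2030 contribute their day counts.
Then 6 days into September 2030.
Total: 8 + 31 + 30 + 31 + 30 + 31 + 31 + 29 + 31 + 30 + 31 + 30 + 31 + 31 + 30 + 31 + 30 + 31 + 31 + 28 + 31 + 30 + 31 + 30 + 31 + 31 + 30 + 31 + 30 + 31 + 31 + 28 + 31 + 30 + 31 + 30 + 31 + 31 + 6 = 1141.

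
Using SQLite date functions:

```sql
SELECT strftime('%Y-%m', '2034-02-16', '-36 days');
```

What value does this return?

First apply '-36 days': 2034-02-16 → 2034-01-11.
`%Y-%m` extracts the year-month: 2034-01.

2034-01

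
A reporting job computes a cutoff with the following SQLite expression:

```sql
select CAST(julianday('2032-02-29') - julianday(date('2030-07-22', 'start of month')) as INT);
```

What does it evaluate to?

608

`start of month` rewinds 2030-07-22 to 2030-07-01.
30 days remain in July 2030 after the 1st (31 − 1).
Full months from August 2030 through January 2032 contribute their day counts.
Then 29 days into February 2032.
Total: 30 + 31 + 30 + 31 + 30 + 31 + 31 + 28 + 31 + 30 + 31 + 30 + 31 + 31 + 30 + 31 + 30 + 31 + 31 + 29 = 608.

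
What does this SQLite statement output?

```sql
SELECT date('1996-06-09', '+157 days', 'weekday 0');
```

1996-11-17

Applying '+157 days' to 1996-06-09: counting 157 days forward gives 1996-11-13.
`weekday 0` advances to the next Sunday; 1996-11-13 is a Wednesday, so it moves forward to 1996-11-17.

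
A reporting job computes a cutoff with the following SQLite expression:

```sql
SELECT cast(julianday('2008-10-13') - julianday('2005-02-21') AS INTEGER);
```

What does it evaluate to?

1330

7 days remain in February 2005 after the 21st (28 − 21).
Full months from March 2005 through September 2008 contribute their day counts.
Then 13 days into October 2008.
Total: 7 + 31 + 30 + 31 + 30 + 31 + 31 + 30 + 31 + 30 + 31 + 31 + 28 + 31 + 30 + 31 + 30 + 31 + 31 + 30 + 31 + 30 + 31 + 31 + 28 + 31 + 30 + 31 + 30 + 31 + 31 + 30 + 31 + 30 + 31 + 31 + 29 + 31 + 30 + 31 + 30 + 31 + 31 + 30 + 13 = 1330.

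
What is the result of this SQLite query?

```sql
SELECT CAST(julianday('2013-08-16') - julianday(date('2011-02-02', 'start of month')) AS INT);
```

`start of month` rewinds 2011-02-02 to 2011-02-01.
27 days remain in February 2011 after the 1st (28 − 1).
Full months from March 2011 through July 2013 contribute their day counts.
Then 16 days into August 2013.
Total: 27 + 31 + 30 + 31 + 30 + 31 + 31 + 30 + 31 + 30 + 31 + 31 + 29 + 31 + 30 + 31 + 30 + 31 + 31 + 30 + 31 + 30 + 31 + 31 + 28 + 31 + 30 + 31 + 30 + 31 + 16 = 927.

927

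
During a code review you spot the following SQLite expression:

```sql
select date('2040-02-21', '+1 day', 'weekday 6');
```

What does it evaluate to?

Advancing 1 more day within February lands on 2040-02-22.
`weekday 6` advances to the next Saturday; 2040-02-22 is a Wednesday, so it moves forward to 2040-02-25.

2040-02-25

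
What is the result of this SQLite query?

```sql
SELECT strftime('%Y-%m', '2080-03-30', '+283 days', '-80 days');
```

First apply '+283 days', '-80 days': 2080-03-30 → 2080-10-19.
`%Y-%m` extracts the year-month: 2080-10.

2080-10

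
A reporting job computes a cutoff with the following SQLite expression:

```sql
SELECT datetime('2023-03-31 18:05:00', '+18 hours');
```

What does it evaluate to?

+18 hours from 2023-03-31 18:05:00 is 2023-04-01 12:05:00 (crosses midnight).

2023-04-01 12:05:00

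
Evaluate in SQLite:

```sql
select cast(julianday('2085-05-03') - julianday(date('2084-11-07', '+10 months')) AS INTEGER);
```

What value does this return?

Adding +10 months to 2084-11-07 gives 2085-09-07.
28 days remain in May 2085 after the 3rd (31 − 3).
June 2085: 30 days.
July 2085: 31 days.
August 2085: 31 days.
Then 7 days into September 2085.
Total: 28 + 30 + 31 + 31 + 7 = 127.
The subtraction is earlier − later, so the result is −127 → -127.

-127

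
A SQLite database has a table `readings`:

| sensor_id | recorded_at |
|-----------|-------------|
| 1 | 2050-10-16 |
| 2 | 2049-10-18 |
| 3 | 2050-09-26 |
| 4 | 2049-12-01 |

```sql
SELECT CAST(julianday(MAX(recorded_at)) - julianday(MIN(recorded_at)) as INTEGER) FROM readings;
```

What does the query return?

363

MIN = 2049-10-18, MAX = 2050-10-16.
13 days remain in October 2049 after the 18th (31 − 18).
Full months from November 2049 through September 2050 contribute their day counts.
Then 16 days into October 2050.
Total: 13 + 30 + 31 + 31 + 28 + 31 + 30 + 31 + 30 + 31 + 31 + 30 + 16 = 363.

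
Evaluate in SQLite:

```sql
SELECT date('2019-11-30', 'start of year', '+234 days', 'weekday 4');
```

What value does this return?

`start of year` rewinds 2019-11-30 to 2019-01-01.
Applying '+234 days' to 2019-01-01: counting 234 days forward gives 2019-08-23.
`weekday 4` advances to the next Thursday; 2019-08-23 is a Friday, so it moves forward to 2019-08-29.

2019-08-29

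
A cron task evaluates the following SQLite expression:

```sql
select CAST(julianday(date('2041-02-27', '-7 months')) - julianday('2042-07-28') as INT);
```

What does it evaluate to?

-731

Adding -7 months to 2041-02-27 gives 2040-07-27.
4 days remain in July 2040 after the 27th (31 − 27).
Full months from August 2040 through June 2042 contribute their day counts.
Then 28 days into July 2042.
Total: 4 + 31 + 30 + 31 + 30 + 31 + 31 + 28 + 31 + 30 + 31 + 30 + 31 + 31 + 30 + 31 + 30 + 31 + 31 + 28 + 31 + 30 + 31 + 30 + 28 = 731.
The subtraction is earlier − later, so the result is −731 → -731.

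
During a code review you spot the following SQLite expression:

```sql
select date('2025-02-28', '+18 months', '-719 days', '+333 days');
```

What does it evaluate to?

Adding +18 months to 2025-02-28 gives 2026-08-28.
Applying '-719 days' to 2026-08-28: counting 719 days back gives 2024-09-08.
Applying '+333 days' to 2024-09-08: counting 333 days forward gives 2025-08-07.

2025-08-07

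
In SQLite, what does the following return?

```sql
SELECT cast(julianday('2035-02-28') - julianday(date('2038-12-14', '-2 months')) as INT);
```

-1324

Adding -2 months to 2038-12-14 gives 2038-10-14.
0 days remain in February 2035 after the 28th (28 − 28).
Full months from March 2035 through September 2038 contribute their day counts.
Then 14 days into October 2038.
Total: 0 + 31 + 30 + 31 + 30 + 31 + 31 + 30 + 31 + 30 + 31 + 31 + 29 + 31 + 30 + 31 + 30 + 31 + 31 + 30 + 31 + 30 + 31 + 31 + 28 + 31 + 30 + 31 + 30 + 31 + 31 + 30 + 31 + 30 + 31 + 31 + 28 + 31 + 30 + 31 + 30 + 31 + 31 + 30 + 14 = 1324.
The subtraction is earlier − later, so the result is −1324 → -1324.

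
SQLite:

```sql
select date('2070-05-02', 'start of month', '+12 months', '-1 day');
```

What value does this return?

2071-04-30

`start of month` rewinds 2070-05-02 to 2070-05-01.
Adding +12 months to 2070-05-01 gives 2071-05-01.
Going back 1 day from 2071-05-01 reaches 2071-04-30 (last day of April, 30 days).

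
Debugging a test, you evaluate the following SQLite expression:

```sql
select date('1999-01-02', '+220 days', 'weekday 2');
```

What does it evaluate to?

1999-08-10

Applying '+220 days' to 1999-01-02: counting 220 days forward gives 1999-08-10.
`weekday 2` advances to the next Tuesday; 1999-08-10 is already a Tuesday, so it stays at 1999-08-10.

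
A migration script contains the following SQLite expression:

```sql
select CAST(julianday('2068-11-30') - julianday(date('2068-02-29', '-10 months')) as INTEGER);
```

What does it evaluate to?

Adding -10 months to 2068-02-29 gives 2067-04-29.
1 day remains in April 2067 after the 29th (30 − 29).
Full months from May 2067 through October 2068 contribute their day counts.
Then 30 days into November 2068.
Total: 1 + 31 + 30 + 31 + 31 + 30 + 31 + 30 + 31 + 31 + 29 + 31 + 30 + 31 + 30 + 31 + 31 + 30 + 31 + 30 = 581.

581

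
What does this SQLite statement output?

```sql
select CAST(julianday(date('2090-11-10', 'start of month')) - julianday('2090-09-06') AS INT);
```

`start of month` rewinds 2090-11-10 to 2090-11-01.
24 days remain in September 2090 after the 6th (30 − 6).
October 2090: 31 days.
Then 1 day into November 2090.
Total: 24 + 31 + 1 = 56.

56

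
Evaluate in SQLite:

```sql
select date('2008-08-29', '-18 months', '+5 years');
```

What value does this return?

2012-03-01

Adding -18 months to 2008-08-29 targets 2007-02-29. February 2007 has only 28 days, so SQLite normalizes the 1-day overflow forward to 2007-03-01.
Adding +5 years to 2007-03-01 gives 2012-03-01.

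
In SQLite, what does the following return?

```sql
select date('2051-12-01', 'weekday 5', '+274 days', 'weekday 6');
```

2052-08-31

`weekday 5` advances to the next Friday; 2051-12-01 is already a Friday, so it stays at 2051-12-01.
Applying '+274 days' to 2051-12-01: counting 274 days forward gives 2052-08-31.
`weekday 6` advances to the next Saturday; 2052-08-31 is already a Saturday, so it stays at 2052-08-31.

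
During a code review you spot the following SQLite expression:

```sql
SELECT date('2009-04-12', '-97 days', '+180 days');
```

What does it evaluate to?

2009-07-04

Applying '-97 days' to 2009-04-12: counting 97 days back gives 2009-01-05.
Applying '+180 days' to 2009-01-05: counting 180 days forward gives 2009-07-04.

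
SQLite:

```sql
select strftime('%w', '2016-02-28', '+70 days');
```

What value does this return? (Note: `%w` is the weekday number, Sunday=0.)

0

First apply '+70 days': 2016-02-28 → 2016-05-08.
2016-05-08 is a Sunday; with Sunday=0 that is 0.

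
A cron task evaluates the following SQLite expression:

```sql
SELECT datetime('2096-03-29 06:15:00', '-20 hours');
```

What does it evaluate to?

-20 hours from 2096-03-29 06:15:00 is 2096-03-28 10:15:00 (crosses midnight).

2096-03-28 10:15:00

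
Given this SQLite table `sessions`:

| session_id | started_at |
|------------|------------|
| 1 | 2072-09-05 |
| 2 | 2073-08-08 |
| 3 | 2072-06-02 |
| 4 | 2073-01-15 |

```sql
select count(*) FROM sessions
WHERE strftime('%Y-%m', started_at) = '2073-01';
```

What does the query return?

Rows with year-month 2073-01: 2073-01-15 → 1.

1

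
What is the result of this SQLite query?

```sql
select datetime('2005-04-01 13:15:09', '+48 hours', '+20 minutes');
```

2005-04-03 13:35:09

+48 hours from 2005-04-01 13:15:09 is 2005-04-03 13:15:09 (crosses midnight).
+20 minutes from 2005-04-03 13:15:09 is 2005-04-03 13:35:09.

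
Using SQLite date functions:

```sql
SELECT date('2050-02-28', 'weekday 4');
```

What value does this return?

2050-03-03

`weekday 4` advances to the next Thursday; 2050-02-28 is a Monday, so it moves forward to 2050-03-03.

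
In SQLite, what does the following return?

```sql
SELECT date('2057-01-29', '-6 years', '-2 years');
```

2049-01-29

Adding -6 years to 2057-01-29 gives 2051-01-29.
Adding -2 years to 2051-01-29 gives 2049-01-29.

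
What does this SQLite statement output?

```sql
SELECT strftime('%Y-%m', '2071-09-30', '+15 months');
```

First apply '+15 months': 2071-09-30 → 2072-12-30.
`%Y-%m` extracts the year-month: 2072-12.

2072-12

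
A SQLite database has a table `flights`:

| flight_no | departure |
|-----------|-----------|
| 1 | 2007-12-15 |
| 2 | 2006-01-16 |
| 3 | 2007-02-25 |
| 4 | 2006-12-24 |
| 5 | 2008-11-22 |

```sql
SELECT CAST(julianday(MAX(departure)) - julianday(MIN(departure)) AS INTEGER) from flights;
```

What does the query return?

MIN = 2006-01-16, MAX = 2008-11-22.
15 days remain in January 2006 after the 16th (31 − 16).
Full months from February 2006 through October 2008 contribute their day counts.
Then 22 days into November 2008.
Total: 15 + 28 + 31 + 30 + 31 + 30 + 31 + 31 + 30 + 31 + 30 + 31 + 31 + 28 + 31 + 30 + 31 + 30 + 31 + 31 + 30 + 31 + 30 + 31 + 31 + 29 + 31 + 30 + 31 + 30 + 31 + 31 + 30 + 31 + 22 = 1041.

1041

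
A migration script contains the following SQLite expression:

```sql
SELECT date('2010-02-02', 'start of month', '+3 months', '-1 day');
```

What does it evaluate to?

2010-04-30

`start of month` rewinds 2010-02-02 to 2010-02-01.
Adding +3 months to 2010-02-01 gives 2010-05-01.
Going back 1 day from 2010-05-01 reaches 2010-04-30 (last day of April, 30 days).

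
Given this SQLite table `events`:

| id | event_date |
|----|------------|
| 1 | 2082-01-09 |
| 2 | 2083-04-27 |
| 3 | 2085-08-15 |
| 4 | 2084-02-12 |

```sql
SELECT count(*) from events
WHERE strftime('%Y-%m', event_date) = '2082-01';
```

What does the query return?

Rows with year-month 2082-01: 2082-01-09 → 1.

1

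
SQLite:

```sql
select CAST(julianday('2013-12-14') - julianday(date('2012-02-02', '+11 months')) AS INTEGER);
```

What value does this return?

346

Adding +11 months to 2012-02-02 gives 2013-01-02.
29 days remain in January 2013 after the 2nd (31 − 2).
Full months from February 2013 through November 2013 contribute their day counts.
Then 14 days into December 2013.
Total: 29 + 28 + 31 + 30 + 31 + 30 + 31 + 31 + 30 + 31 + 30 + 14 = 346.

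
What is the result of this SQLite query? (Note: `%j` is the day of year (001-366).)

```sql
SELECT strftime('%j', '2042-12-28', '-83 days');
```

First apply '-83 days': 2042-12-28 → 2042-10-06.
Day-of-year for 2042-10-06: days since 2042-01-01 inclusive = 279, zero-padded to 279.

279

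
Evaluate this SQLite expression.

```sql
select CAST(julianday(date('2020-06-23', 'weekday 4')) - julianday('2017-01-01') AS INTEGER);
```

`weekday 4` advances to the next Thursday; 2020-06-23 is a Tuesday, so it moves forward to 2020-06-25.
30 days remain in January 2017 after the 1st (31 − 1).
Full months from February 2017 through May 2020 contribute their day counts.
Then 25 days into June 2020.
Total: 30 + 28 + 31 + 30 + 31 + 30 + 31 + 31 + 30 + 31 + 30 + 31 + 31 + 28 + 31 + 30 + 31 + 30 + 31 + 31 + 30 + 31 + 30 + 31 + 31 + 28 + 31 + 30 + 31 + 30 + 31 + 31 + 30 + 31 + 30 + 31 + 31 + 29 + 31 + 30 + 31 + 25 = 1271.

1271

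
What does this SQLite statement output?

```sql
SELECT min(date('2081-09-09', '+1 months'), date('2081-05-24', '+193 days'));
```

date('2081-09-09', '+1 months') → 2081-10-09.
date('2081-05-24', '+193 days') → 2081-12-03.
Earlier of the two is 2081-10-09.

2081-10-09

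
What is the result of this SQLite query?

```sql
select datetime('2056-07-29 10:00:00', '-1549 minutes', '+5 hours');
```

2056-07-28 13:11:00

1549 minutes = 25h 49m; -1549 minutes from 2056-07-29 10:00:00 is 2056-07-28 08:11:00 (crosses midnight).
+5 hours from 2056-07-28 08:11:00 is 2056-07-28 13:11:00.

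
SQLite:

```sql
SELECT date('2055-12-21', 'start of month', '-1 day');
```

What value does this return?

2055-11-30

`start of month` rewinds 2055-12-21 to 2055-12-01.
Going back 1 day from 2055-12-01 reaches 2055-11-30 (last day of November, 30 days).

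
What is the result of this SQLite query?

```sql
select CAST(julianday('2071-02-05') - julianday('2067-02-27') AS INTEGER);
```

1439

1 day remains in February 2067 after the 27th (28 − 27).
Full months from March 2067 through January 2071 contribute their day counts.
Then 5 days into February 2071.
Total: 1 + 31 + 30 + 31 + 30 + 31 + 31 + 30 + 31 + 30 + 31 + 31 + 29 + 31 + 30 + 31 + 30 + 31 + 31 + 30 + 31 + 30 + 31 + 31 + 28 + 31 + 30 + 31 + 30 + 31 + 31 + 30 + 31 + 30 + 31 + 31 + 28 + 31 + 30 + 31 + 30 + 31 + 31 + 30 + 31 + 30 + 31 + 31 + 5 = 1439.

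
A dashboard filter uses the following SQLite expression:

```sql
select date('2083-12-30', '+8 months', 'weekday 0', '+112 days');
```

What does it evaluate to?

Adding +8 months to 2083-12-30 gives 2084-08-30.
`weekday 0` advances to the next Sunday; 2084-08-30 is a Wednesday, so it moves forward to 2084-09-03.
Applying '+112 days' to 2084-09-03: counting 112 days forward gives 2084-12-24.

2084-12-24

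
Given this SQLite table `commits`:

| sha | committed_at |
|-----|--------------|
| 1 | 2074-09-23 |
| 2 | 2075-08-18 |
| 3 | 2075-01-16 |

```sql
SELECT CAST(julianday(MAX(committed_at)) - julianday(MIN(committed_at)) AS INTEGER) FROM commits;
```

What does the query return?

329

MIN = 2074-09-23, MAX = 2075-08-18.
7 days remain in September 2074 after the 23rd (30 − 23).
Full months from October 2074 through July 2075 contribute their day counts.
Then 18 days into August 2075.
Total: 7 + 31 + 30 + 31 + 31 + 28 + 31 + 30 + 31 + 30 + 31 + 18 = 329.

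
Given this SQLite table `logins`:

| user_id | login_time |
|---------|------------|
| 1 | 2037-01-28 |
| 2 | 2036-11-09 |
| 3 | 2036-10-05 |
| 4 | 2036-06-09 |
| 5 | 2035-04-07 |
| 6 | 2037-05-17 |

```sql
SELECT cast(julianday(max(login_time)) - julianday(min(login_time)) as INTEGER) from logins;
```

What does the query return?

MIN = 2035-04-07, MAX = 2037-05-17.
23 days remain in April 2035 after the 7th (30 − 7).
Full months from May 2035 through April 2037 contribute their day counts.
Then 17 days into May 2037.
Total: 23 + 31 + 30 + 31 + 31 + 30 + 31 + 30 + 31 + 31 + 29 + 31 + 30 + 31 + 30 + 31 + 31 + 30 + 31 + 30 + 31 + 31 + 28 + 31 + 30 + 17 = 771.

771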